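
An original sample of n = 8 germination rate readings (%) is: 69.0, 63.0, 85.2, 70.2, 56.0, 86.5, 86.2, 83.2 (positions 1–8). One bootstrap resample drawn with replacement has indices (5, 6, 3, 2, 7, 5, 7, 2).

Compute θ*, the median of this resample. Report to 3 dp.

Resample values: 56.0, 86.5, 85.2, 63.0, 86.2, 56.0, 86.2, 63.0.
Sorted: 56.0, 56.0, 63.0, 63.0, 85.2, 86.2, 86.2, 86.5
Median = average of the two middle values = 74.100

θ* = 74.100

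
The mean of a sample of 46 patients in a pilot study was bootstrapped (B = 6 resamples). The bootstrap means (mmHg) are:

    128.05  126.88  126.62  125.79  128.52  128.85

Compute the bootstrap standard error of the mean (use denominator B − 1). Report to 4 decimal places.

Bootstrap SE is the standard deviation of the 6 replicate means.
Mean of replicates: (128.05 + 126.88 + 126.62 + 125.79 + 128.52 + 128.85) / 6 = 764.71000 / 6 = 127.45167
Sum of squared deviations: (+0.59833)² + (−0.57167)² + (−0.83167)² + (−1.66167)² + (+1.06833)² + (+1.39833)² = 7.23428
Variance = 7.23428 / 5 = 1.44686
SE* = √1.44686

SE* = 1.2029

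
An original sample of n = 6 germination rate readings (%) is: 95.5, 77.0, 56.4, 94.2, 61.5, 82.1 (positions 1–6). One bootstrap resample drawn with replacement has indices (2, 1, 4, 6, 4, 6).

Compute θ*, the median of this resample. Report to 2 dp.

θ* = 88.15

Resample values: 77.0, 95.5, 94.2, 82.1, 94.2, 82.1.
Sorted: 77.0, 82.1, 82.1, 94.2, 94.2, 95.5
Median = average of the two middle values = 88.15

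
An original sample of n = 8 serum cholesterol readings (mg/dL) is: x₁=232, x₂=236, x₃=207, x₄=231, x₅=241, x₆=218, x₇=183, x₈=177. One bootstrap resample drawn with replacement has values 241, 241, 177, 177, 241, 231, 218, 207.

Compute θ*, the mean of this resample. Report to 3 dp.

θ* = 216.625

Mean = (241 + 241 + 177 + 177 + 241 + 231 + 218 + 207) / 8 = 1733.0 / 8 = 216.625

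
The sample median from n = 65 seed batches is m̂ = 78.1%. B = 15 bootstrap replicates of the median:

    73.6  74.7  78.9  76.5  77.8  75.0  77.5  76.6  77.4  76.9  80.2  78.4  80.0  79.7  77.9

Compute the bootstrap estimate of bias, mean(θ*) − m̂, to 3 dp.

bias = −0.693

mean(θ*) = (73.6 + 74.7 + 78.9 + 76.5 + 77.8 + 75.0 + 77.5 + 76.6 + 77.4 + 76.9 + 80.2 + 78.4 + 80.0 + 79.7 + 77.9) / 15 = 77.4067
bias = 77.4067 − 78.1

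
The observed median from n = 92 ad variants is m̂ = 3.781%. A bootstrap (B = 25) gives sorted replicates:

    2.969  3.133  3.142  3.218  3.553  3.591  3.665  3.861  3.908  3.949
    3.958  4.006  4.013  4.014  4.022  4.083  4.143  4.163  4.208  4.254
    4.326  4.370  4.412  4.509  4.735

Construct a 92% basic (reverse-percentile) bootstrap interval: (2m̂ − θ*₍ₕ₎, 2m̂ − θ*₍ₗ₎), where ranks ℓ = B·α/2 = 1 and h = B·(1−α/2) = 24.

Percentile endpoints at ranks 1 and 24: θ*₍1₎ = 2.969, θ*₍24₎ = 4.509.
Basic interval reflects these around m̂:
  lower = 2 × 3.781 − 4.509 = 3.053
  upper = 2 × 3.781 − 2.969 = 4.593

(3.053, 4.593)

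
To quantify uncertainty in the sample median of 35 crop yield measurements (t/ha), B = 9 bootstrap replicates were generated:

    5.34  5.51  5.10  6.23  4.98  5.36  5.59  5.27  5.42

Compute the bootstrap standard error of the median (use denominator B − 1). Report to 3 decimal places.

Bootstrap SE is the standard deviation of the 9 replicate medians.
Mean of replicates: (5.34 + 5.51 + 5.10 + 6.23 + 4.98 + 5.36 + 5.59 + 5.27 + 5.42) / 9 = 48.8000 / 9 = 5.4222
Sum of squared deviations: (−0.0822)² + (+0.0878)² + (−0.3222)² + (+0.8078)² + (−0.4422)² + (−0.0622)² + (+0.1678)² + (−0.1522)² + (−0.0022)² = 1.0216
Variance = 1.0216 / 8 = 0.1277
SE* = √0.1277

SE* = 0.357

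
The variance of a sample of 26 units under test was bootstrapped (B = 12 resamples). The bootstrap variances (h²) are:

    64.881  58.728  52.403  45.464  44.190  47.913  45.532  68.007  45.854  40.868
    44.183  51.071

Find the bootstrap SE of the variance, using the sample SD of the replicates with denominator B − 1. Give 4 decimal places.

Bootstrap SE is the standard deviation of the 12 replicate variances.
Mean of replicates: (64.881 + 58.728 + 52.403 + 45.464 + 44.190 + 47.913 + 45.532 + 68.007 + 45.854 + 40.868 + 44.183 + 51.071) / 12 = 609.09400 / 12 = 50.75783
Sum of squared deviations: (+14.12317)² + (+7.97017)² + (+1.64517)² + (−5.29383)² + (−6.56783)² + (−2.84483)² + (−5.22583)² + (+17.24917)² + (−4.90383)² + (−9.88983)² + (−6.57483)² + (+0.31317)² = 834.97413
Variance = 834.97413 / 11 = 75.90674
SE* = √75.90674

SE* = 8.7124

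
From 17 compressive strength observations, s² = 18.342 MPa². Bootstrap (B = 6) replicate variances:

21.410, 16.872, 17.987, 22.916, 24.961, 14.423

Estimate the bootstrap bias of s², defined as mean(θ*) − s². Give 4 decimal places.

bias = +1.4195

mean(θ*) = (21.410 + 16.872 + 17.987 + 22.916 + 24.961 + 14.423) / 6 = 19.76150
bias = 19.76150 − 18.342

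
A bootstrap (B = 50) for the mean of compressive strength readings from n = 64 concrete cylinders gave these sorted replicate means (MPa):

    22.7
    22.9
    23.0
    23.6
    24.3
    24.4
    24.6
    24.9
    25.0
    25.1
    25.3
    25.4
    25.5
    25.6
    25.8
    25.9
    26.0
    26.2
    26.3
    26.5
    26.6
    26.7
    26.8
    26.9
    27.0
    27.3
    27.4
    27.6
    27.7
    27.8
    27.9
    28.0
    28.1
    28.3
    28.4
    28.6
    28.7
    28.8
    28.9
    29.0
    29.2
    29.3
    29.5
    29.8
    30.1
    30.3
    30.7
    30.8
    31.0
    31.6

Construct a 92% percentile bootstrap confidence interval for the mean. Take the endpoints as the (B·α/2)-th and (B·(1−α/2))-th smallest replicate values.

α = 0.08; lower rank = 50 × 0.040 = 2; upper rank = 50 × 0.960 = 48.
The 2nd smallest replicate is 22.9; the 48th is 30.8.

(22.9, 30.8)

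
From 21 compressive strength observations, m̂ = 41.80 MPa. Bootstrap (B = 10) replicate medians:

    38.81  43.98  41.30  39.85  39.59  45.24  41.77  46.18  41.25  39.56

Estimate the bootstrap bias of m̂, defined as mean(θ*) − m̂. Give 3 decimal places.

bias = −0.047

mean(θ*) = (38.81 + 43.98 + 41.30 + 39.85 + 39.59 + 45.24 + 41.77 + 46.18 + 41.25 + 39.56) / 10 = 41.7530
bias = 41.7530 − 41.80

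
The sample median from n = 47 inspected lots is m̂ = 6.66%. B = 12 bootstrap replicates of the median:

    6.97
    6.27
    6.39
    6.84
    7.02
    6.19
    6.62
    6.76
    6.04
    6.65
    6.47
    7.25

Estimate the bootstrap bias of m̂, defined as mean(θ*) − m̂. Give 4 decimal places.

bias = −0.0375

mean(θ*) = (6.97 + 6.27 + 6.39 + 6.84 + 7.02 + 6.19 + 6.62 + 6.76 + 6.04 + 6.65 + 6.47 + 7.25) / 12 = 6.62250
bias = 6.62250 − 6.66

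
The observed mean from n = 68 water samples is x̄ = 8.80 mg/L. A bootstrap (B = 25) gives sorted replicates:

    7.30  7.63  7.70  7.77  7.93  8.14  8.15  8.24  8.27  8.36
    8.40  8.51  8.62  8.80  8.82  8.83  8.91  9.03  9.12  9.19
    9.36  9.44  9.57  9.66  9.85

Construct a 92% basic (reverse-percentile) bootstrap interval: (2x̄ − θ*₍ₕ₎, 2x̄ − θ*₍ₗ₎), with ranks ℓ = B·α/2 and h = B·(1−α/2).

(7.94, 10.30)

Percentile endpoints at ranks 1 and 24: θ*₍1₎ = 7.30, θ*₍24₎ = 9.66.
Basic interval reflects these around x̄:
  lower = 2 × 8.80 − 9.66 = 7.94
  upper = 2 × 8.80 − 7.30 = 10.30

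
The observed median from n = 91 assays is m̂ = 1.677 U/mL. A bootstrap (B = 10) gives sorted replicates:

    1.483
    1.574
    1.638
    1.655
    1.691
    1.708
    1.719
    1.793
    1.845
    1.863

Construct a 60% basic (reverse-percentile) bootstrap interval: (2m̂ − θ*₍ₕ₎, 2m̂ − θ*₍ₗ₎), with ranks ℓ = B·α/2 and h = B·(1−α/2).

(1.561, 1.780)

Percentile endpoints at ranks 2 and 8: θ*₍2₎ = 1.574, θ*₍8₎ = 1.793.
Basic interval reflects these around m̂:
  lower = 2 × 1.677 − 1.793 = 1.561
  upper = 2 × 1.677 − 1.574 = 1.780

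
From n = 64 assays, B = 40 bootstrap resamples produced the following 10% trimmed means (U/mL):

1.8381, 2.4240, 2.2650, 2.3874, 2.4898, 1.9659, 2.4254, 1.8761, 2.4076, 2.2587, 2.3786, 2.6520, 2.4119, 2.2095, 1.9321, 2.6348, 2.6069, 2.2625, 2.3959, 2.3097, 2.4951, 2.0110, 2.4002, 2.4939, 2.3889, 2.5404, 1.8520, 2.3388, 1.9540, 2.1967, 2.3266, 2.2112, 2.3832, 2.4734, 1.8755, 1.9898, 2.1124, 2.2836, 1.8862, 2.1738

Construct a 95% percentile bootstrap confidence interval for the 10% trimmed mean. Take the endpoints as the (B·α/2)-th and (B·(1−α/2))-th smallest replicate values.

Sorted replicates: 1.8381, 1.8520, 1.8755, 1.8761, 1.8862, 1.9321, 1.9540, 1.9659, 1.9898, 2.0110, 2.1124, 2.1738, 2.1967, 2.2095, 2.2112, 2.2587, 2.2625, 2.2650, 2.2836, 2.3097, 2.3266, 2.3388, 2.3786, 2.3832, 2.3874, 2.3889, 2.3959, 2.4002, 2.4076, 2.4119, 2.4240, 2.4254, 2.4734, 2.4898, 2.4939, 2.4951, 2.5404, 2.6069, 2.6348, 2.6520
α = 0.05; lower rank = 40 × 0.025 = 1; upper rank = 40 × 0.975 = 39.
The 1st smallest replicate is 1.8381; the 39th is 2.6348.

(1.8381, 2.6348)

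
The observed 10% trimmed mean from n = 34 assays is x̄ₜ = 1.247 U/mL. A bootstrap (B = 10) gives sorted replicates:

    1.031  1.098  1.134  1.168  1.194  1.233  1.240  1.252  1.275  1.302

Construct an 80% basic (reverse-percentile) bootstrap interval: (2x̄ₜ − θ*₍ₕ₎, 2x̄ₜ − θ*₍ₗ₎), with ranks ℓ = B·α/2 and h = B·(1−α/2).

Percentile endpoints at ranks 1 and 9: θ*₍1₎ = 1.031, θ*₍9₎ = 1.275.
Basic interval reflects these around x̄ₜ:
  lower = 2 × 1.247 − 1.275 = 1.219
  upper = 2 × 1.247 − 1.031 = 1.463

(1.219, 1.463)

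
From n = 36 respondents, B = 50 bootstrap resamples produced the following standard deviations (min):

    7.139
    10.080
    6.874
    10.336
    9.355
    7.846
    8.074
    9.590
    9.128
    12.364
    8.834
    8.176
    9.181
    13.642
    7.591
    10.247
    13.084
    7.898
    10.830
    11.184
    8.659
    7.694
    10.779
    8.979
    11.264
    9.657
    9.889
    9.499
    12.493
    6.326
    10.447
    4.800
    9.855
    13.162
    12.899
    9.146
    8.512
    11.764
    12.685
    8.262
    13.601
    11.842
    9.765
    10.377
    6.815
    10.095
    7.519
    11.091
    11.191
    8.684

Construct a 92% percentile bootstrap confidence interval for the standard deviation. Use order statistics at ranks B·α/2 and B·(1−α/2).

(6.326, 13.162)

Sorted replicates: 4.800, 6.326, 6.815, 6.874, 7.139, 7.519, 7.591, 7.694, 7.846, 7.898, 8.074, 8.176, 8.262, 8.512, 8.659, 8.684, 8.834, 8.979, 9.128, 9.146, 9.181, 9.355, 9.499, 9.590, 9.657, 9.765, 9.855, 9.889, 10.080, 10.095, 10.247, 10.336, 10.377, 10.447, 10.779, 10.830, 11.091, 11.184, 11.191, 11.264, 11.764, 11.842, 12.364, 12.493, 12.685, 12.899, 13.084, 13.162, 13.601, 13.642
α = 0.08; lower rank = 50 × 0.040 = 2; upper rank = 50 × 0.960 = 48.
The 2nd smallest replicate is 6.326; the 48th is 13.162.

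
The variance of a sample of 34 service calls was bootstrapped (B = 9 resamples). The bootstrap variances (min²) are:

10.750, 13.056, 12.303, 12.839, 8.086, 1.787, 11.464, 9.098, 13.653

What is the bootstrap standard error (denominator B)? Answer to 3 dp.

SE* = 3.491

Bootstrap SE is the standard deviation of the 9 replicate variances.
Mean of replicates: (10.750 + 13.056 + 12.303 + 12.839 + 8.086 + 1.787 + 11.464 + 9.098 + 13.653) / 9 = 93.0360 / 9 = 10.3373
Sum of squared deviations: (+0.4127)² + (+2.7187)² + (+1.9657)² + (+2.5017)² + (−2.2513)² + (−8.5503)² + (+1.1267)² + (−1.2393)² + (+3.3157)² = 109.6593
Variance = 109.6593 / 9 = 12.1844
SE* = √12.1844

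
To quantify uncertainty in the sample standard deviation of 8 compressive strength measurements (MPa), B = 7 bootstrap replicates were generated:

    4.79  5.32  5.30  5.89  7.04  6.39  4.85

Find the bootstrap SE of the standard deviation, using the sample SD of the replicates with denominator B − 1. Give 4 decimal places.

SE* = 0.8315

Bootstrap SE is the standard deviation of the 7 replicate standard deviations.
Mean of replicates: (4.79 + 5.32 + 5.30 + 5.89 + 7.04 + 6.39 + 4.85) / 7 = 39.58000 / 7 = 5.65429
Sum of squared deviations: (−0.86429)² + (−0.33429)² + (−0.35429)² + (+0.23571)² + (+1.38571)² + (+0.73571)² + (−0.80429)² = 4.14817
Variance = 4.14817 / 6 = 0.69136
SE* = √0.69136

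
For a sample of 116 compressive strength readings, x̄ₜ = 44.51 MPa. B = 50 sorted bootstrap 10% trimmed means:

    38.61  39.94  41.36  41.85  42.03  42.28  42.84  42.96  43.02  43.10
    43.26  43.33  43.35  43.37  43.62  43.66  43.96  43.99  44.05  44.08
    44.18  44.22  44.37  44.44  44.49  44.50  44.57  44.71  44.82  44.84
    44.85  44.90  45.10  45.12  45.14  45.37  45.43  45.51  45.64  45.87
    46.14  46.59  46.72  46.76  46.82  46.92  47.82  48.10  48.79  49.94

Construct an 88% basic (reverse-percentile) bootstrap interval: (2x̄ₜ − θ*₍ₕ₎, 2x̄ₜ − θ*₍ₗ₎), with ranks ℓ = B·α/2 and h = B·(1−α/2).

Percentile endpoints at ranks 3 and 47: θ*₍3₎ = 41.36, θ*₍47₎ = 47.82.
Basic interval reflects these around x̄ₜ:
  lower = 2 × 44.51 − 47.82 = 41.20
  upper = 2 × 44.51 − 41.36 = 47.66

(41.20, 47.66)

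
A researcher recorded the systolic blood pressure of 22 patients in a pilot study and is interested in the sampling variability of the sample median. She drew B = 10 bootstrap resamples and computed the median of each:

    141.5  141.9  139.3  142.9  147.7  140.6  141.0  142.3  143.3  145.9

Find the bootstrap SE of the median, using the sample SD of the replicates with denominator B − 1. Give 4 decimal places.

Bootstrap SE is the standard deviation of the 10 replicate medians.
Mean of replicates: (141.5 + 141.9 + 139.3 + 142.9 + 147.7 + 140.6 + 141.0 + 142.3 + 143.3 + 145.9) / 10 = 1426.40000 / 10 = 142.64000
Sum of squared deviations: (−1.14000)² + (−0.74000)² + (−3.34000)² + (+0.26000)² + (+5.06000)² + (−2.04000)² + (−1.64000)² + (−0.34000)² + (+0.66000)² + (+3.26000)² = 56.70400
Variance = 56.70400 / 9 = 6.30044
SE* = √6.30044

SE* = 2.5101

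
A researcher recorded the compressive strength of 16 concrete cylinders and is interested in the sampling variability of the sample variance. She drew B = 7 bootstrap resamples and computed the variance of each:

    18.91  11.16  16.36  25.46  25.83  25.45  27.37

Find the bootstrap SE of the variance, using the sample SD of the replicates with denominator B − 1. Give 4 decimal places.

SE* = 6.1174

Bootstrap SE is the standard deviation of the 7 replicate variances.
Mean of replicates: (18.91 + 11.16 + 16.36 + 25.46 + 25.83 + 25.45 + 27.37) / 7 = 150.54000 / 7 = 21.50571
Sum of squared deviations: (−2.59571)² + (−10.34571)² + (−5.14571)² + (+3.95429)² + (+4.32429)² + (+3.94429)² + (+5.86429)² = 224.53297
Variance = 224.53297 / 6 = 37.42216
SE* = √37.42216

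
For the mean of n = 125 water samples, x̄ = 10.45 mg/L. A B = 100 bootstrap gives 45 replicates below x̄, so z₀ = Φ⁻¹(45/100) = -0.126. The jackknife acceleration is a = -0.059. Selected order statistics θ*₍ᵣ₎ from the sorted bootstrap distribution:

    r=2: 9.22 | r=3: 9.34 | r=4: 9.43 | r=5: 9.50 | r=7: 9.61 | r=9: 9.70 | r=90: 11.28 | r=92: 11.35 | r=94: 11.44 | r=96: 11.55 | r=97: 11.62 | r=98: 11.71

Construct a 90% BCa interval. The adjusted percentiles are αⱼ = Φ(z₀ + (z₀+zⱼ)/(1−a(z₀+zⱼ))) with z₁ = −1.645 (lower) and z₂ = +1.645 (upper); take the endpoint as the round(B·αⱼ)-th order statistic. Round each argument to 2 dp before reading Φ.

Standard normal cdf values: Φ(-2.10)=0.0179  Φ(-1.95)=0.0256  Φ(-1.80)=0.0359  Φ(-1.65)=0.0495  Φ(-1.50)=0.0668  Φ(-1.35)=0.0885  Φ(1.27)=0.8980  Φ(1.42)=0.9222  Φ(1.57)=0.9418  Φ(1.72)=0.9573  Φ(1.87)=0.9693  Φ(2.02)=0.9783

Lower: z₀ + z₁ = -0.126 + (-1.645) = -1.771; 1 − a(z₀+z₁) = 1 − (-0.059)(-1.771) = 0.8955; argument = -0.126 + (-1.771)/0.8955 = -2.1036 → -2.10.
α₁ = Φ(-2.10) = 0.0179; rank = round(100 × 0.0179) = 2; θ*₍2₎ = 9.22.
Upper: z₀ + z₂ = 1.519; 1 − a(z₀+z₂) = 1.0896; argument = 1.2681 → 1.27; α₂ = 0.8980; rank = 90; θ*₍90₎ = 11.28.

(9.22, 11.28)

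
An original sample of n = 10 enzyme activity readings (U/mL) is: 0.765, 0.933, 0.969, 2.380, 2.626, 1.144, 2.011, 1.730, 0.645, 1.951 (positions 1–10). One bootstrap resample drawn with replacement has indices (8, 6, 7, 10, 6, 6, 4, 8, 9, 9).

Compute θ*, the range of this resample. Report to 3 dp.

Resample values: 1.730, 1.144, 2.011, 1.951, 1.144, 1.144, 2.380, 1.730, 0.645, 0.645.
Range = 2.380 − 0.645 = 1.735

θ* = 1.735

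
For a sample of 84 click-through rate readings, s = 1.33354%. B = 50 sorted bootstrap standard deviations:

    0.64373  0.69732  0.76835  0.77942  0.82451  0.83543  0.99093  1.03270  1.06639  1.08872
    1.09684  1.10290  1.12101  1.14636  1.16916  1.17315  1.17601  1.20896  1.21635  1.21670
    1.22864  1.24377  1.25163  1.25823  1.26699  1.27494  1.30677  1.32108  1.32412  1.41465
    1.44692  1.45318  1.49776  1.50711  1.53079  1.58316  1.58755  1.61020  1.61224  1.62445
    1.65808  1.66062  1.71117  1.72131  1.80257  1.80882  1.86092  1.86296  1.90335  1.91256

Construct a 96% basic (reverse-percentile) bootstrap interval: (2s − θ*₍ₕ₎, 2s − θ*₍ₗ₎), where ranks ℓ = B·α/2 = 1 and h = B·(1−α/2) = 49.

Percentile endpoints at ranks 1 and 49: θ*₍1₎ = 0.64373, θ*₍49₎ = 1.90335.
Basic interval reflects these around s:
  lower = 2 × 1.33354 − 1.90335 = 0.76373
  upper = 2 × 1.33354 − 0.64373 = 2.02335

(0.76373, 2.02335)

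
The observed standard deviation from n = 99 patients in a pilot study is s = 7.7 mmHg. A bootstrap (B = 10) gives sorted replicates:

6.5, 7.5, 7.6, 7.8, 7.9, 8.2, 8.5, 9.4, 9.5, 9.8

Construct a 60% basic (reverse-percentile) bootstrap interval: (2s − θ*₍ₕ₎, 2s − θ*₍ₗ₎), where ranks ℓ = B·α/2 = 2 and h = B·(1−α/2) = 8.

(6.0, 7.9)

Percentile endpoints at ranks 2 and 8: θ*₍2₎ = 7.5, θ*₍8₎ = 9.4.
Basic interval reflects these around s:
  lower = 2 × 7.7 − 9.4 = 6.0
  upper = 2 × 7.7 − 7.5 = 7.9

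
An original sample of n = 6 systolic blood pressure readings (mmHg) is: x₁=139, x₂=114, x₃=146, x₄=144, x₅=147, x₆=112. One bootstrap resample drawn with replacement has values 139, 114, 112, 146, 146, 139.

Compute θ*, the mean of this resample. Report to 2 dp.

θ* = 132.67

Mean = (139 + 114 + 112 + 146 + 146 + 139) / 6 = 796.0 / 6 = 132.67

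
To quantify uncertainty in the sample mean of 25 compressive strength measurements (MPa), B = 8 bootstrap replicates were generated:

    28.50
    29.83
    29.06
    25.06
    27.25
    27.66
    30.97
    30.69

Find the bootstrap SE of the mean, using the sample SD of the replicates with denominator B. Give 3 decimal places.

SE* = 1.835

Bootstrap SE is the standard deviation of the 8 replicate means.
Mean of replicates: (28.50 + 29.83 + 29.06 + 25.06 + 27.25 + 27.66 + 30.97 + 30.69) / 8 = 229.0200 / 8 = 28.6275
Sum of squared deviations: (−0.1275)² + (+1.2025)² + (+0.4325)² + (−3.5675)² + (−1.3775)² + (−0.9675)² + (+2.3425)² + (+2.0625)² = 26.9512
Variance = 26.9512 / 8 = 3.3689
SE* = √3.3689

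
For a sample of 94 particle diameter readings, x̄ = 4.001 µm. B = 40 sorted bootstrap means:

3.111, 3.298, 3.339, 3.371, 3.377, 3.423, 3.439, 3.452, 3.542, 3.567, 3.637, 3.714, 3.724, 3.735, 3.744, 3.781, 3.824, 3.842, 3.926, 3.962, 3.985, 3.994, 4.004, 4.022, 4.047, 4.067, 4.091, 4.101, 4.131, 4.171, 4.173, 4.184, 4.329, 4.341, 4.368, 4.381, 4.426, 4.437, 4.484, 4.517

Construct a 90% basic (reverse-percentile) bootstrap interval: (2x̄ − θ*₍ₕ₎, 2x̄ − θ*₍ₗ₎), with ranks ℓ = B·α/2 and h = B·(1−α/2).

Percentile endpoints at ranks 2 and 38: θ*₍2₎ = 3.298, θ*₍38₎ = 4.437.
Basic interval reflects these around x̄:
  lower = 2 × 4.001 − 4.437 = 3.565
  upper = 2 × 4.001 − 3.298 = 4.704

(3.565, 4.704)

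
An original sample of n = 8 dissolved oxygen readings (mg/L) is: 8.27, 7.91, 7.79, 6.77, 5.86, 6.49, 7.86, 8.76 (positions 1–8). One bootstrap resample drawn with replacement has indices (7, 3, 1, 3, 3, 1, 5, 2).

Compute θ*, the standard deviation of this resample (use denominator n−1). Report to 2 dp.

Resample values: 7.86, 7.79, 8.27, 7.79, 7.79, 8.27, 5.86, 7.91.
Mean = 7.6925; sum of squared deviations = 4.1289
s² = 4.1289 / 7 = 0.5898
s = √0.5898 = 0.77

θ* = 0.77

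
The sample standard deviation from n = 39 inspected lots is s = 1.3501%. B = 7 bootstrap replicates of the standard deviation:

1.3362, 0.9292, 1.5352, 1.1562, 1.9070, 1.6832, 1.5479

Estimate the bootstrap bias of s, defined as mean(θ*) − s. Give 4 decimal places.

mean(θ*) = (1.3362 + 0.9292 + 1.5352 + 1.1562 + 1.9070 + 1.6832 + 1.5479) / 7 = 1.44213
bias = 1.44213 − 1.3501

bias = +0.0920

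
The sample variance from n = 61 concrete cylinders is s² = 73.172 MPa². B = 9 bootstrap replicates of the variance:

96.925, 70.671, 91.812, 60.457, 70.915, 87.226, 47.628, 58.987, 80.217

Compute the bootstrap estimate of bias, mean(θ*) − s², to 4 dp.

mean(θ*) = (96.925 + 70.671 + 91.812 + 60.457 + 70.915 + 87.226 + 47.628 + 58.987 + 80.217) / 9 = 73.87089
bias = 73.87089 − 73.172

bias = +0.6989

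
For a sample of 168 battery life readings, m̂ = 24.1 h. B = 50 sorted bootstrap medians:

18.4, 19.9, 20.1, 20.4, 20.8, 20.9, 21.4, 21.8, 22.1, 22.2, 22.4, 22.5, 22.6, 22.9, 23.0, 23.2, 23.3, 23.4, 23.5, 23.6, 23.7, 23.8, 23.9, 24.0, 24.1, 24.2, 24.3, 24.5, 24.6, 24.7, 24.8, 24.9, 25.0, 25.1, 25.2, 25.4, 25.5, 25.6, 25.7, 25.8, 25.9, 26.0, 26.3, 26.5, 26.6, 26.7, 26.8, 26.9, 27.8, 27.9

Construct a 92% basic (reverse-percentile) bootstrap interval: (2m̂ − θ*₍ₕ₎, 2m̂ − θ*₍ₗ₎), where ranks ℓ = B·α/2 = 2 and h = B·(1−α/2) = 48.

Percentile endpoints at ranks 2 and 48: θ*₍2₎ = 19.9, θ*₍48₎ = 26.9.
Basic interval reflects these around m̂:
  lower = 2 × 24.1 − 26.9 = 21.3
  upper = 2 × 24.1 − 19.9 = 28.3

(21.3, 28.3)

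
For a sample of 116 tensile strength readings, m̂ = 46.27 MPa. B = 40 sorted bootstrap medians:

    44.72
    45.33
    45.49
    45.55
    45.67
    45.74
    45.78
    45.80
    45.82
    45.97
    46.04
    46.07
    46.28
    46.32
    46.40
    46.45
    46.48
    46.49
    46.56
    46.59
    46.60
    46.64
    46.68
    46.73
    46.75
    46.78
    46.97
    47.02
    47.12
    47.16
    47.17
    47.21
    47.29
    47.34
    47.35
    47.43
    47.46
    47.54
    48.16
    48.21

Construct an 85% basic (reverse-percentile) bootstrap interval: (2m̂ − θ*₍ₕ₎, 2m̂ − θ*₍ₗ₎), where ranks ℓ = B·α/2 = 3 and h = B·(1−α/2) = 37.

Percentile endpoints at ranks 3 and 37: θ*₍3₎ = 45.49, θ*₍37₎ = 47.46.
Basic interval reflects these around m̂:
  lower = 2 × 46.27 − 47.46 = 45.08
  upper = 2 × 46.27 − 45.49 = 47.05

(45.08, 47.05)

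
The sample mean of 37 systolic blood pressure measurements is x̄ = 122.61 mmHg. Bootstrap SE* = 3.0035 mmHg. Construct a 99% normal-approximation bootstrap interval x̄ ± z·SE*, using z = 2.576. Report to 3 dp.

(114.873, 130.347)

Margin = 2.576 × 3.0035 = 7.7370
Interval: 122.61 ± 7.7370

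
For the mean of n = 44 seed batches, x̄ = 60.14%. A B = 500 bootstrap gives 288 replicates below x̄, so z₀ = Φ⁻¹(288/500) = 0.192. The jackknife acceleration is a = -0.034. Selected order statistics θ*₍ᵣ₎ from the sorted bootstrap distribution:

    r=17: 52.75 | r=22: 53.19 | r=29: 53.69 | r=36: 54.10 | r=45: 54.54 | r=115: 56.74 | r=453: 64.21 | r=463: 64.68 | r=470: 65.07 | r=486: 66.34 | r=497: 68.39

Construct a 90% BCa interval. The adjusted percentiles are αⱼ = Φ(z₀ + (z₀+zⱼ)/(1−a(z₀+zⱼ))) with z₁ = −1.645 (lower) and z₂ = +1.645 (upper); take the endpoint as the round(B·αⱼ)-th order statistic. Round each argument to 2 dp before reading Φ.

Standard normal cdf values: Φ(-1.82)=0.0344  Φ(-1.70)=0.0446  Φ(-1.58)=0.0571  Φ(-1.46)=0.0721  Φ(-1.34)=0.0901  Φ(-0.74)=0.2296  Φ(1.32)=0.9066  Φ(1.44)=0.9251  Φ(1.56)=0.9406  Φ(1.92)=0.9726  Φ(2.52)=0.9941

(54.54, 66.34)

Lower: z₀ + z₁ = 0.192 + (-1.645) = -1.453; 1 − a(z₀+z₁) = 1 − (-0.034)(-1.453) = 0.9506; argument = 0.192 + (-1.453)/0.9506 = -1.3365 → -1.34.
α₁ = Φ(-1.34) = 0.0901; rank = round(500 × 0.0901) = 45; θ*₍45₎ = 54.54.
Upper: z₀ + z₂ = 1.837; 1 − a(z₀+z₂) = 1.0625; argument = 1.9210 → 1.92; α₂ = 0.9726; rank = 486; θ*₍486₎ = 66.34.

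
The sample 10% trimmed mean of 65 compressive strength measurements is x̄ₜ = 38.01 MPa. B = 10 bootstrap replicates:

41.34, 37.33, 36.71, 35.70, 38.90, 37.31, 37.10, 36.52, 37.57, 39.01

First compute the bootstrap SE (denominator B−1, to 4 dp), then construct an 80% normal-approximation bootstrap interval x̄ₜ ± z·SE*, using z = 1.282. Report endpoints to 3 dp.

Mean of replicates = 37.7490; sum of squared deviations = 23.4201; SE* = √(23.4201/9) = 1.6131
Margin = 1.282 × 1.6131 = 2.0680
Interval: 38.01 ± 2.0680

(35.942, 40.078)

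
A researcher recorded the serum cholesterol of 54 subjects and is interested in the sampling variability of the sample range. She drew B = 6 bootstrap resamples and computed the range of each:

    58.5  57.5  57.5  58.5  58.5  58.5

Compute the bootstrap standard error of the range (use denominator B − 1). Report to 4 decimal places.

SE* = 0.5164

Bootstrap SE is the standard deviation of the 6 replicate ranges.
Mean of replicates: (58.5 + 57.5 + 57.5 + 58.5 + 58.5 + 58.5) / 6 = 349.00000 / 6 = 58.16667
Sum of squared deviations: (+0.33333)² + (−0.66667)² + (−0.66667)² + (+0.33333)² + (+0.33333)² + (+0.33333)² = 1.33333
Variance = 1.33333 / 5 = 0.26667
SE* = √0.26667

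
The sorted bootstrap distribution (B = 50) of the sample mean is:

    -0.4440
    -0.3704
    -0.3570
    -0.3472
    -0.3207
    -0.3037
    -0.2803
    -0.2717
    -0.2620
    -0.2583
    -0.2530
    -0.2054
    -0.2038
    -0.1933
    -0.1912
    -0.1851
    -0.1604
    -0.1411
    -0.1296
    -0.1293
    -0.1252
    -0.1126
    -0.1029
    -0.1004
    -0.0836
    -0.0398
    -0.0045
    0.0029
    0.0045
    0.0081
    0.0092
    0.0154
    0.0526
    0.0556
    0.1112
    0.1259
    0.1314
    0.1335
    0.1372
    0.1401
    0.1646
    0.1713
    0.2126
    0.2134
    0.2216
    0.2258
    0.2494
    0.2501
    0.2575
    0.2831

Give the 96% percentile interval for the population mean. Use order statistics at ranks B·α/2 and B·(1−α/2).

α = 0.04; lower rank = 50 × 0.020 = 1; upper rank = 50 × 0.980 = 49.
The 1st smallest replicate is -0.4440; the 49th is 0.2575.

(-0.4440, 0.2575)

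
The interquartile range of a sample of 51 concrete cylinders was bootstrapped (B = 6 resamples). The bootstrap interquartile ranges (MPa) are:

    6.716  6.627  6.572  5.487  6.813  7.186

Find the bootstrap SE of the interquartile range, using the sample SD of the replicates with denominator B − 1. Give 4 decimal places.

Bootstrap SE is the standard deviation of the 6 replicate interquartile ranges.
Mean of replicates: (6.716 + 6.627 + 6.572 + 5.487 + 6.813 + 7.186) / 6 = 39.40100 / 6 = 6.56683
Sum of squared deviations: (+0.14917)² + (+0.06017)² + (+0.00517)² + (−1.07983)² + (+0.24617)² + (+0.61917)² = 1.63590
Variance = 1.63590 / 5 = 0.32718
SE* = √0.32718

SE* = 0.5720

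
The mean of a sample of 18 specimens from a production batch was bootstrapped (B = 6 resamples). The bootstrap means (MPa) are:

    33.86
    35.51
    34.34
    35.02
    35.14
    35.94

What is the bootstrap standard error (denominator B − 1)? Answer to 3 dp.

SE* = 0.761

Bootstrap SE is the standard deviation of the 6 replicate means.
Mean of replicates: (33.86 + 35.51 + 34.34 + 35.02 + 35.14 + 35.94) / 6 = 209.8100 / 6 = 34.9683
Sum of squared deviations: (−1.1083)² + (+0.5417)² + (−0.6283)² + (+0.0517)² + (+0.1717)² + (+0.9717)² = 2.8929
Variance = 2.8929 / 5 = 0.5786
SE* = √0.5786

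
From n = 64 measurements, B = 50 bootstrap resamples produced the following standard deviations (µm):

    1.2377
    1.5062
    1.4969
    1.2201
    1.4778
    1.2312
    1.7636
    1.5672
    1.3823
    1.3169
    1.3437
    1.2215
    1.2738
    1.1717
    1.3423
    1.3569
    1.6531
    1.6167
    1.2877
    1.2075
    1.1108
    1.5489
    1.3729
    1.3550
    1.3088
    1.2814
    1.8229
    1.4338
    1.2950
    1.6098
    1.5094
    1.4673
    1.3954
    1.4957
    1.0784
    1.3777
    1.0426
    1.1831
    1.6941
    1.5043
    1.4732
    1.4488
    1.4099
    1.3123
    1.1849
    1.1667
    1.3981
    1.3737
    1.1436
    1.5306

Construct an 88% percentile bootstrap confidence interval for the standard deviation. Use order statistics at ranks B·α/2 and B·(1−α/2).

Sorted replicates: 1.0426, 1.0784, 1.1108, 1.1436, 1.1667, 1.1717, 1.1831, 1.1849, 1.2075, 1.2201, 1.2215, 1.2312, 1.2377, 1.2738, 1.2814, 1.2877, 1.2950, 1.3088, 1.3123, 1.3169, 1.3423, 1.3437, 1.3550, 1.3569, 1.3729, 1.3737, 1.3777, 1.3823, 1.3954, 1.3981, 1.4099, 1.4338, 1.4488, 1.4673, 1.4732, 1.4778, 1.4957, 1.4969, 1.5043, 1.5062, 1.5094, 1.5306, 1.5489, 1.5672, 1.6098, 1.6167, 1.6531, 1.6941, 1.7636, 1.8229
α = 0.12; lower rank = 50 × 0.060 = 3; upper rank = 50 × 0.940 = 47.
The 3rd smallest replicate is 1.1108; the 47th is 1.6531.

(1.1108, 1.6531)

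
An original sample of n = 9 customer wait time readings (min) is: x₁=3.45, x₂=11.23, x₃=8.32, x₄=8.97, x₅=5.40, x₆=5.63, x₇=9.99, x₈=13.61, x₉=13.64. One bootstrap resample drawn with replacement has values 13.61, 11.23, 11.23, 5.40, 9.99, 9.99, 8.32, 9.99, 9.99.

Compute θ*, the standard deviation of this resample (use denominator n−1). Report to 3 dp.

θ* = 2.237

Mean = 9.9722; sum of squared deviations = 40.0338
s² = 40.0338 / 8 = 5.0042
s = √5.0042 = 2.237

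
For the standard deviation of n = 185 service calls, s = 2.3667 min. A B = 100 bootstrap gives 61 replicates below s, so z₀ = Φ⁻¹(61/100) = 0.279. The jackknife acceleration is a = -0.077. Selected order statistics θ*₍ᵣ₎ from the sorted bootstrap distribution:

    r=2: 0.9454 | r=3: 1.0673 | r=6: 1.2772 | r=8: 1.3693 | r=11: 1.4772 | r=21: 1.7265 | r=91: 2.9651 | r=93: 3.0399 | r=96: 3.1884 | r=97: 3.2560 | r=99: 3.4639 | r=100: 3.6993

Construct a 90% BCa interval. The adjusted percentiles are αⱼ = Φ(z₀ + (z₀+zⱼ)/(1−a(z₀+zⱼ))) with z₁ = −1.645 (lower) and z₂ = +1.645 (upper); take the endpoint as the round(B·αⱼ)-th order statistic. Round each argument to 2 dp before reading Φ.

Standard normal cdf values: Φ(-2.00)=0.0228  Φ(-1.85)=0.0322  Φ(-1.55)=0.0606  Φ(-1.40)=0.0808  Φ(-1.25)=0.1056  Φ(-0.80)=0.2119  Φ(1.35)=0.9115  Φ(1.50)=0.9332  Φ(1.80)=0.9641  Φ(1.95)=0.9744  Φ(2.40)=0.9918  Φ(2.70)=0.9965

(1.4772, 3.2560)

Lower: z₀ + z₁ = 0.279 + (-1.645) = -1.366; 1 − a(z₀+z₁) = 1 − (-0.077)(-1.366) = 0.8948; argument = 0.279 + (-1.366)/0.8948 = -1.2476 → -1.25.
α₁ = Φ(-1.25) = 0.1056; rank = round(100 × 0.1056) = 11; θ*₍11₎ = 1.4772.
Upper: z₀ + z₂ = 1.924; 1 − a(z₀+z₂) = 1.1481; argument = 1.9547 → 1.95; α₂ = 0.9744; rank = 97; θ*₍97₎ = 3.2560.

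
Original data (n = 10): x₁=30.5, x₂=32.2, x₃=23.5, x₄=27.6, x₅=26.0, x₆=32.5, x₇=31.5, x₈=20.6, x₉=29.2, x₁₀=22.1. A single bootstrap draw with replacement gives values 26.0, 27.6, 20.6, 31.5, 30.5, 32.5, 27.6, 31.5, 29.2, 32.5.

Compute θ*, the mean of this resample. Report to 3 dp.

Mean = (26.0 + 27.6 + 20.6 + 31.5 + 30.5 + 32.5 + 27.6 + 31.5 + 29.2 + 32.5) / 10 = 289.50 / 10 = 28.950

θ* = 28.950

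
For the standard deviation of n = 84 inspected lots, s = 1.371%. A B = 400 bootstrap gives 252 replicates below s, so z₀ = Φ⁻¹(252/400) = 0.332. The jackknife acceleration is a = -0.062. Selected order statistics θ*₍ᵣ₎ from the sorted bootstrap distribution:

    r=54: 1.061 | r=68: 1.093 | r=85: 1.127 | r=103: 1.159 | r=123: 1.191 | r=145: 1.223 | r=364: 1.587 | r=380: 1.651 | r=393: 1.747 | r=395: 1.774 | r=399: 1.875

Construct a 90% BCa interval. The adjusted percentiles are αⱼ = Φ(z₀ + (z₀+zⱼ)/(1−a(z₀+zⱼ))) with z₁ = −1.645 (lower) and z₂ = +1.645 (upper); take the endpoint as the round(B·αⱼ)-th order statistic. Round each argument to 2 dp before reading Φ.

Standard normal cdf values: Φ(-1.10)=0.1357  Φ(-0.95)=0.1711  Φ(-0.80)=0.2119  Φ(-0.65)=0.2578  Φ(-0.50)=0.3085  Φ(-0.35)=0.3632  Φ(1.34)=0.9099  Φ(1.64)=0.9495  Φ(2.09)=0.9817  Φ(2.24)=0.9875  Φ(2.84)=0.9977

Lower: z₀ + z₁ = 0.332 + (-1.645) = -1.313; 1 − a(z₀+z₁) = 1 − (-0.062)(-1.313) = 0.9186; argument = 0.332 + (-1.313)/0.9186 = -1.0974 → -1.10.
α₁ = Φ(-1.10) = 0.1357; rank = round(400 × 0.1357) = 54; θ*₍54₎ = 1.061.
Upper: z₀ + z₂ = 1.977; 1 − a(z₀+z₂) = 1.1226; argument = 2.0931 → 2.09; α₂ = 0.9817; rank = 393; θ*₍393₎ = 1.747.

(1.061, 1.747)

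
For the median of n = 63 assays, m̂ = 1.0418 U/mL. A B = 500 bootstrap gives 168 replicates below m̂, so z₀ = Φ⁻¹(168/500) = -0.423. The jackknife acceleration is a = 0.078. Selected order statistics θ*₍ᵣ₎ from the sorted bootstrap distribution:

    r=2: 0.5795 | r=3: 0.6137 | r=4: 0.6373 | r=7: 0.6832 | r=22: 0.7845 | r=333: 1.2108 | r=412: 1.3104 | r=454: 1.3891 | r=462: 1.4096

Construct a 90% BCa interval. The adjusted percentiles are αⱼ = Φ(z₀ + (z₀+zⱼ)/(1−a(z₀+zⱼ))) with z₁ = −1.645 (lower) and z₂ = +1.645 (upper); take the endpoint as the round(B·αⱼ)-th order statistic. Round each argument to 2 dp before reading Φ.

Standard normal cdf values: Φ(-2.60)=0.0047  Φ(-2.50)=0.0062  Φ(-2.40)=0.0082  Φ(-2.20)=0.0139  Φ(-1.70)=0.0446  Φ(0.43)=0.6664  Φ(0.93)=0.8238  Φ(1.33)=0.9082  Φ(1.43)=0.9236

Lower: z₀ + z₁ = -0.423 + (-1.645) = -2.068; 1 − a(z₀+z₁) = 1 − (0.078)(-2.068) = 1.1613; argument = -0.423 + (-2.068)/1.1613 = -2.2038 → -2.20.
α₁ = Φ(-2.20) = 0.0139; rank = round(500 × 0.0139) = 7; θ*₍7₎ = 0.6832.
Upper: z₀ + z₂ = 1.222; 1 − a(z₀+z₂) = 0.9047; argument = 0.9277 → 0.93; α₂ = 0.8238; rank = 412; θ*₍412₎ = 1.3104.

(0.6832, 1.3104)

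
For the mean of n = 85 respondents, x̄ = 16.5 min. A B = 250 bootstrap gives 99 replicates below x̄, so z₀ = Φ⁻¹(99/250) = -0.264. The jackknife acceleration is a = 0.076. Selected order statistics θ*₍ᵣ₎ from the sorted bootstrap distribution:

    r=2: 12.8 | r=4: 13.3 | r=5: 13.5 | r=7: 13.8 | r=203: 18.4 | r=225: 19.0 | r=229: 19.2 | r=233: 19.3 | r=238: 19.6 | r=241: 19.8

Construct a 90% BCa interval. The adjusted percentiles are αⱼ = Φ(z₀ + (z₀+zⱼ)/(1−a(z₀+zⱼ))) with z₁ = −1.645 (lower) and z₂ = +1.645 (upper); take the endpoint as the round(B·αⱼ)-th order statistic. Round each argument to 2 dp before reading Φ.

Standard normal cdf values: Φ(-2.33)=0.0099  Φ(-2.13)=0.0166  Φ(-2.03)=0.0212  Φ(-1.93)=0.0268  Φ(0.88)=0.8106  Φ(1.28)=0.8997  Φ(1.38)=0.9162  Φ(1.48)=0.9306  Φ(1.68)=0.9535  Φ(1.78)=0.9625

(13.8, 19.0)

Lower: z₀ + z₁ = -0.264 + (-1.645) = -1.909; 1 − a(z₀+z₁) = 1 − (0.076)(-1.909) = 1.1451; argument = -0.264 + (-1.909)/1.1451 = -1.9311 → -1.93.
α₁ = Φ(-1.93) = 0.0268; rank = round(250 × 0.0268) = 7; θ*₍7₎ = 13.8.
Upper: z₀ + z₂ = 1.381; 1 − a(z₀+z₂) = 0.8950; argument = 1.2789 → 1.28; α₂ = 0.8997; rank = 225; θ*₍225₎ = 19.0.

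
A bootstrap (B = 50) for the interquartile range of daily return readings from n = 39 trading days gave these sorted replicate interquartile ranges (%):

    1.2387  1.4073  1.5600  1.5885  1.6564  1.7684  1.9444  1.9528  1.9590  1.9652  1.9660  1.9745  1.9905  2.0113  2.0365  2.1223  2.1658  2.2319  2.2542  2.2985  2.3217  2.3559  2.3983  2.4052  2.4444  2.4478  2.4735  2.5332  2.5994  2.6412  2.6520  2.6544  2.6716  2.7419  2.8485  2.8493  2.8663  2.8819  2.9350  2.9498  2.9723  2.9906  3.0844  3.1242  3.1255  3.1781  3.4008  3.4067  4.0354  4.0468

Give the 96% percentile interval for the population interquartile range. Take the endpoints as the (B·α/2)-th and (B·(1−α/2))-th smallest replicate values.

α = 0.04; lower rank = 50 × 0.020 = 1; upper rank = 50 × 0.980 = 49.
The 1st smallest replicate is 1.2387; the 49th is 4.0354.

(1.2387, 4.0354)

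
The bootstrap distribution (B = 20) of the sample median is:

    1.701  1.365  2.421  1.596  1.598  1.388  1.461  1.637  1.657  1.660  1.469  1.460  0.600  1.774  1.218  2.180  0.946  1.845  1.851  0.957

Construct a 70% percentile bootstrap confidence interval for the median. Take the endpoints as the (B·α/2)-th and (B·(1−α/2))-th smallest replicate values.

Sorted replicates: 0.600, 0.946, 0.957, 1.218, 1.365, 1.388, 1.460, 1.461, 1.469, 1.596, 1.598, 1.637, 1.657, 1.660, 1.701, 1.774, 1.845, 1.851, 2.180, 2.421
α = 0.30; lower rank = 20 × 0.150 = 3; upper rank = 20 × 0.850 = 17.
The 3rd smallest replicate is 0.957; the 17th is 1.845.

(0.957, 1.845)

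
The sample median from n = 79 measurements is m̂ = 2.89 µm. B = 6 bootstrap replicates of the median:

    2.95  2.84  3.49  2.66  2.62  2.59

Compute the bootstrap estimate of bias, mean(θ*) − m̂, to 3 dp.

bias = −0.032

mean(θ*) = (2.95 + 2.84 + 3.49 + 2.66 + 2.62 + 2.59) / 6 = 2.8583
bias = 2.8583 − 2.89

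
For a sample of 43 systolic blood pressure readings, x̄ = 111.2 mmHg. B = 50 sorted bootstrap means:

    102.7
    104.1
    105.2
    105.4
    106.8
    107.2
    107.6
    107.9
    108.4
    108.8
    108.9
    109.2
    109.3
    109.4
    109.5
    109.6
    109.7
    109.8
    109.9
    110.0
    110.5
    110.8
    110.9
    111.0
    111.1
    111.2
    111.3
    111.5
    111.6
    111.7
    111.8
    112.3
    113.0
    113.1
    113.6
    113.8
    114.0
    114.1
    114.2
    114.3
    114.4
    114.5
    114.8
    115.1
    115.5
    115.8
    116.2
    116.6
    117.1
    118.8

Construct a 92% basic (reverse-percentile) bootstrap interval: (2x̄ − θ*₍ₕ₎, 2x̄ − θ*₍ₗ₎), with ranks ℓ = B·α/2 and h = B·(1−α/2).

Percentile endpoints at ranks 2 and 48: θ*₍2₎ = 104.1, θ*₍48₎ = 116.6.
Basic interval reflects these around x̄:
  lower = 2 × 111.2 − 116.6 = 105.8
  upper = 2 × 111.2 − 104.1 = 118.3

(105.8, 118.3)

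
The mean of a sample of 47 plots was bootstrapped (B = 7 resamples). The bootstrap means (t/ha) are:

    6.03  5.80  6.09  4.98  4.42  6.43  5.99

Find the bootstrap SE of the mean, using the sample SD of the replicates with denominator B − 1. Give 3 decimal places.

SE* = 0.712

Bootstrap SE is the standard deviation of the 7 replicate means.
Mean of replicates: (6.03 + 5.80 + 6.09 + 4.98 + 4.42 + 6.43 + 5.99) / 7 = 39.7400 / 7 = 5.6771
Sum of squared deviations: (+0.3529)² + (+0.1229)² + (+0.4129)² + (−0.6971)² + (−1.2571)² + (+0.7529)² + (+0.3129)² = 3.0411
Variance = 3.0411 / 6 = 0.5069
SE* = √0.5069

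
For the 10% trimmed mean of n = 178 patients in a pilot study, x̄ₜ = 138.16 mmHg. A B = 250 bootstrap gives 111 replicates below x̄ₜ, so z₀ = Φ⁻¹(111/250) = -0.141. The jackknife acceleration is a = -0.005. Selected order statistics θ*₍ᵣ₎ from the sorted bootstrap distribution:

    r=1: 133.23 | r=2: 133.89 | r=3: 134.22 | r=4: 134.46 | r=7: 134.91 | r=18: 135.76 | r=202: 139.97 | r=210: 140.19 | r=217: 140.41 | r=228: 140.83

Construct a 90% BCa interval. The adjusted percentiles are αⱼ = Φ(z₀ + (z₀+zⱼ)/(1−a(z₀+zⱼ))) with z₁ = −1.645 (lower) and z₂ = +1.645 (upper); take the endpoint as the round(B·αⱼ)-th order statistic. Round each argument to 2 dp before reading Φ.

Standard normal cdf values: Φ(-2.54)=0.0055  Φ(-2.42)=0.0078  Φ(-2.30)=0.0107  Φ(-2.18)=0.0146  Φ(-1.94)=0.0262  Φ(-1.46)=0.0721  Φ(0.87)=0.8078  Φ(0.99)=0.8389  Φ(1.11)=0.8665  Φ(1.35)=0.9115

(134.91, 140.83)

Lower: z₀ + z₁ = -0.141 + (-1.645) = -1.786; 1 − a(z₀+z₁) = 1 − (-0.005)(-1.786) = 0.9911; argument = -0.141 + (-1.786)/0.9911 = -1.9431 → -1.94.
α₁ = Φ(-1.94) = 0.0262; rank = round(250 × 0.0262) = 7; θ*₍7₎ = 134.91.
Upper: z₀ + z₂ = 1.504; 1 − a(z₀+z₂) = 1.0075; argument = 1.3518 → 1.35; α₂ = 0.9115; rank = 228; θ*₍228₎ = 140.83.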